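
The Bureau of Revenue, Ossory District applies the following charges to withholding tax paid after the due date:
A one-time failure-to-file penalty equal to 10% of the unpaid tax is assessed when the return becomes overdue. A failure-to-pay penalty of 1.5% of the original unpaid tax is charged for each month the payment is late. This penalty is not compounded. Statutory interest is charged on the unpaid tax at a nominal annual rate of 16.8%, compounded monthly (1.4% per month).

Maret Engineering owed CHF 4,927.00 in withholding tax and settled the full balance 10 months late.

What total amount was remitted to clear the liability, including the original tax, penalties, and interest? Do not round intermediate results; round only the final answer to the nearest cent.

Failure-to-file penalty: 10% × CHF 4,927.00 = CHF 492.70
Failure-to-pay penalty = 1.5% × CHF 4,927.00 × 10 mo = CHF 739.05
Interest: CHF 4,927.00 × ((1 + 0.014)^10 − 1) = CHF 4,927.00 × 0.1491575… = CHF 734.8989…
Total = CHF 4,927.00 + CHF 1,231.7500 + CHF 734.8989… = CHF 6,893.65

CHF 6,893.65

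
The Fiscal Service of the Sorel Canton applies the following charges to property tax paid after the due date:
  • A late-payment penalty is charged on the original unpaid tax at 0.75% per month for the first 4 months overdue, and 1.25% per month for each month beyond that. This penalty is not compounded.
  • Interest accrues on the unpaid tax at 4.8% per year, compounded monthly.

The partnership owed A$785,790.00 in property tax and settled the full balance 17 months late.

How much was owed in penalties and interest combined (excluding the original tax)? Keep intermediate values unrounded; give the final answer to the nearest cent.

A$206,442.86

Penalty, months 1–4: 4 × 0.75% × A$785,790.00 = A$23,573.70
Penalty, months 5–17: 13 × 1.25% × A$785,790.00 = A$127,690.88…
Interest (4.8%/yr ÷ 12 = 0.4%/month): A$785,790.00 × ((1 + 0.004)^17 − 1) = A$55,178.2804…
Penalties + interest = A$151,264.5750 + A$55,178.2804… = A$206,442.86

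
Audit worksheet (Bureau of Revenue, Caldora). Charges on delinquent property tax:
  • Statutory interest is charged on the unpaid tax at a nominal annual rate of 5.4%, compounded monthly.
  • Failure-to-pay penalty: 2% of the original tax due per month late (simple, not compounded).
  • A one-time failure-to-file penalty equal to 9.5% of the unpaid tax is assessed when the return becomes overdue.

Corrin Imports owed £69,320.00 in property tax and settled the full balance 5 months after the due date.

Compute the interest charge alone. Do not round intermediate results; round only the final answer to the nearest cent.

Interest (5.4%/yr ÷ 12 = 0.45%/month): £69,320.00 × ((1 + 0.0045)^5 − 1) = £1,573.8006…

£1,573.80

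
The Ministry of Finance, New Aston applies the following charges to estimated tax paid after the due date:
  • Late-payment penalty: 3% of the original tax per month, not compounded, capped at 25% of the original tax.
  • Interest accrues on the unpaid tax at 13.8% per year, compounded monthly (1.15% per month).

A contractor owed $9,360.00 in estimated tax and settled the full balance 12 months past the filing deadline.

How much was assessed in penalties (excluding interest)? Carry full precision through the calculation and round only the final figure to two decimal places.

$2,340.00

Penalty (uncapped): 12 × 3% × $9,360.00 = $3,369.60; cap = 25% × $9,360.00 = $2,340.00 → penalty = $2,340.00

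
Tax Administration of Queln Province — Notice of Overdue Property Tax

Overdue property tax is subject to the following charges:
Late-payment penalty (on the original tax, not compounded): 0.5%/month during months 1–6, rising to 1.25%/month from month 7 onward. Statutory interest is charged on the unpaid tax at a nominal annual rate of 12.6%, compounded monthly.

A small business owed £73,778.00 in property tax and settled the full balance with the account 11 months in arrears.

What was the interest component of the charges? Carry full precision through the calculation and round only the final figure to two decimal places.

£8,983.12

Interest (12.6%/yr ÷ 12 = 1.05%/month): £73,778.00 × ((1 + 0.0105)^11 − 1) = £8,983.1229…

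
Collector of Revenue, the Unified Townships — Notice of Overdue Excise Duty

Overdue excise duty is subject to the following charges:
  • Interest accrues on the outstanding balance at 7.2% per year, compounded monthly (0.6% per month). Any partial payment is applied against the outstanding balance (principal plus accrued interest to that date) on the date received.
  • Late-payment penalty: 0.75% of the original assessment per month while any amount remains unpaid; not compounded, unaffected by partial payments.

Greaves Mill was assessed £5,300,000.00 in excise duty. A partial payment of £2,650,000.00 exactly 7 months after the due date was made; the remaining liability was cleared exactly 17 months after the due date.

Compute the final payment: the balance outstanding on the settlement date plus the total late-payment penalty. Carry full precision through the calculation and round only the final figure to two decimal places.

Balance at month 7: £5,300,000.0000 × (1 + 0.006)^7 = £5,526,647.1093…
After £2,650,000.00 payment: £5,526,647.1093… − £2,650,000.00 = £2,876,647.1093…
Balance at month 17: £2,876,647.1093… × (1 + 0.006)^10 = £3,053,981.4554…
Penalty: 17 × 0.75% × £5,300,000.00 = £675,750.00
Final settlement = outstanding balance + penalty = £3,053,981.4554… + £675,750.00 = £3,729,731.46

£3,729,731.46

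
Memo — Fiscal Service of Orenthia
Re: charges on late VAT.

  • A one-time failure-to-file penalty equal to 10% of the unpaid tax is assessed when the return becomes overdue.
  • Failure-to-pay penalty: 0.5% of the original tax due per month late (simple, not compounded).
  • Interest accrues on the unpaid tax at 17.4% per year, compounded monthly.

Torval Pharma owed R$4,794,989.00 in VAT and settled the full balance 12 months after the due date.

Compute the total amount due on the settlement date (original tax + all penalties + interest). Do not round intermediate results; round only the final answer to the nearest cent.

Failure-to-file penalty: 10% × R$4,794,989.00 = R$479,498.90
Failure-to-pay penalty: 12 × 0.5% × R$4,794,989.00 = R$287,699.34
Interest (17.4%/yr ÷ 12 = 1.45%/month): R$4,794,989.00 × ((1 + 0.0145)^12 − 1) = R$904,189.1354…
Total = R$4,794,989.00 + R$767,198.2400 + R$904,189.1354… = R$6,466,376.38

R$6,466,376.38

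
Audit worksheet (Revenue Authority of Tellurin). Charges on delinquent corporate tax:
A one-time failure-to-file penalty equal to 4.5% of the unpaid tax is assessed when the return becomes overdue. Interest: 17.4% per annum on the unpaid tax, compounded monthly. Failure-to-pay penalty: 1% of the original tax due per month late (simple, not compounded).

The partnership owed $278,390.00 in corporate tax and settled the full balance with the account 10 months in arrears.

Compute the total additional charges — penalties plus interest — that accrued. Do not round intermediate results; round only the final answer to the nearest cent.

$83,471.49

Failure-to-file penalty: 4.5% × $278,390.00 = $12,527.55
Failure-to-pay penalty = 1% × $278,390.00 × 10 mo = $27,839.00
Interest (17.4%/yr ÷ 12 = 1.45%/month): $278,390.00 × ((1 + 0.0145)^10 − 1) = $43,104.9420…
Penalties + interest = $40,366.5500 + $43,104.9420… = $83,471.49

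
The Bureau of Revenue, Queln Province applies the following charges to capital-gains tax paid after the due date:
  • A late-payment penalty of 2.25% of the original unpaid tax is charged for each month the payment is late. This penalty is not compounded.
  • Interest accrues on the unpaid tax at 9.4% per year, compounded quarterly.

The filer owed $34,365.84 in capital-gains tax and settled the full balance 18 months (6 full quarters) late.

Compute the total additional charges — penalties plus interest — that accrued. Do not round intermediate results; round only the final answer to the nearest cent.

Late-payment penalty = 2.25% × $34,365.84 × 18 mo = $13,918.17…
Interest (9.4%/yr ÷ 4 = 2.35%/quarter): $34,365.84 × ((1 + 0.0235)^6 − 1) = $5,139.3401…
Penalties + interest = $13,918.1652 + $5,139.3401… = $19,057.51

$19,057.51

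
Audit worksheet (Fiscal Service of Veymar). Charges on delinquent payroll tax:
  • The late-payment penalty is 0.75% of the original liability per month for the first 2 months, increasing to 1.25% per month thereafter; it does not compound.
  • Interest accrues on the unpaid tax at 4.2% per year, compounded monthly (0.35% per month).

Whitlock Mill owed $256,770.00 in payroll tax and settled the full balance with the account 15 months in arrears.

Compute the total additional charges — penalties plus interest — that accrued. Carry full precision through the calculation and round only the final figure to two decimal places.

$59,392.43

Penalty, months 1–2: 2 × 0.75% × $256,770.00 = $3,851.55
Penalty, months 3–15: 13 × 1.25% × $256,770.00 = $41,725.13…
Interest: $256,770.00 × ((1 + 0.0035)^15 − 1) = $256,770.00 × 0.0538060… = $13,815.7575…
Penalties + interest = $45,576.6750 + $13,815.7575… = $59,392.43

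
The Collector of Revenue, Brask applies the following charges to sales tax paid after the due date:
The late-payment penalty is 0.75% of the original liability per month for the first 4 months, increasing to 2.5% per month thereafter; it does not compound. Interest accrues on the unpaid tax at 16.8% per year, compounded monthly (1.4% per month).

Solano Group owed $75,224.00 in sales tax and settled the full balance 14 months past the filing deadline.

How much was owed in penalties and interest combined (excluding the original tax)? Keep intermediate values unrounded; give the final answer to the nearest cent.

$37,226.43

Penalty, months 1–4: 4 × 0.75% × $75,224.00 = $2,256.72
Penalty, months 5–14: 10 × 2.5% × $75,224.00 = $18,806.00
Interest: $75,224.00 × ((1 + 0.014)^14 − 1) = $75,224.00 × 0.2148744… = $16,163.7096…
Penalties + interest = $21,062.7200 + $16,163.7096… = $37,226.43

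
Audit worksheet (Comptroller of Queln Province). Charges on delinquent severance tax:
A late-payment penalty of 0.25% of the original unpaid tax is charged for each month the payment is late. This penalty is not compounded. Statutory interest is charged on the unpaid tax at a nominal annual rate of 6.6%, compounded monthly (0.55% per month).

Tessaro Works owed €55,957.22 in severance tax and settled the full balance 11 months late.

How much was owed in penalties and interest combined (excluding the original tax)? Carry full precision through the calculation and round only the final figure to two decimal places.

Late-payment penalty = 0.25% × €55,957.22 × 11 mo = €1,538.82…
Interest: €55,957.22 × ((1 + 0.0055)^11 − 1) = €55,957.22 × 0.0621915… = €3,480.0638…
Penalties + interest = €1,538.8236… + €3,480.0638… = €5,018.89

€5,018.89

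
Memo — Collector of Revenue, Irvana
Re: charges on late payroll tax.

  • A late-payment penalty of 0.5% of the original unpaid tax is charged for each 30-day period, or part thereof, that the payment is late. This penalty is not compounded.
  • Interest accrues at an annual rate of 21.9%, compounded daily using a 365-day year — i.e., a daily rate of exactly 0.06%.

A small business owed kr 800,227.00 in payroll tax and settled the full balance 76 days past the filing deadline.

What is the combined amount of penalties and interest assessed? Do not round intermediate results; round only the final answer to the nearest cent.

kr 49,327.07

Penalty periods: ⌈76/30⌉ = 3; penalty = 3 × 0.5% × kr 800,227.00 = kr 12,003.41…
Interest: kr 800,227.00 × ((1 + 0.0006)^76 − 1) = kr 800,227.00 × 0.04664135… = kr 37,323.6696…
Penalties + interest = kr 12,003.4050 + kr 37,323.6696… = kr 49,327.07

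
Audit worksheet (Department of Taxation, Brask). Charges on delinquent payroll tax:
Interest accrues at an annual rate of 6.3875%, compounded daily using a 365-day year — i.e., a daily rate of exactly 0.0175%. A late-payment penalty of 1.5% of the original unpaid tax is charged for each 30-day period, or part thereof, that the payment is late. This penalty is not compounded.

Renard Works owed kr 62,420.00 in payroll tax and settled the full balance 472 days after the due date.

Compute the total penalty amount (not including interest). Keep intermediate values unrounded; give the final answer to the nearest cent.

Penalty periods: ⌈472/30⌉ = 16; penalty = 16 × 1.5% × kr 62,420.00 = kr 14,980.80

kr 14,980.80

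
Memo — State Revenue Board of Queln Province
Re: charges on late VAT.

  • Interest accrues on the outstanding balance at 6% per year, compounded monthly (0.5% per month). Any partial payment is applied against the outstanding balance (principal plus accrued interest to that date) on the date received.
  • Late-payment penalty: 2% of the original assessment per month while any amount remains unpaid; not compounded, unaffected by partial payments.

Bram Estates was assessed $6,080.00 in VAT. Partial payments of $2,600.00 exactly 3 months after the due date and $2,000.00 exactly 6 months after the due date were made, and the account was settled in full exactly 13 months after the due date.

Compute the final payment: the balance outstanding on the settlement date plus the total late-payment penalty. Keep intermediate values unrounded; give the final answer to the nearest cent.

$3,264.05

Balance at month 3: $6,080.0000 × (1 + 0.005)^3 = $6,171.6568…
After $2,600.00 payment: $6,171.6568… − $2,600.00 = $3,571.6568…
Balance at month 6: $3,571.6568… × (1 + 0.005)^3 = $3,625.4999…
After $2,000.00 payment: $3,625.4999… − $2,000.00 = $1,625.4999…
Balance at month 13: $1,625.4999… × (1 + 0.005)^7 = $1,683.2530…
Penalty: 13 × 2% × $6,080.00 = $1,580.80
Final settlement = outstanding balance + penalty = $1,683.2530… + $1,580.80 = $3,264.05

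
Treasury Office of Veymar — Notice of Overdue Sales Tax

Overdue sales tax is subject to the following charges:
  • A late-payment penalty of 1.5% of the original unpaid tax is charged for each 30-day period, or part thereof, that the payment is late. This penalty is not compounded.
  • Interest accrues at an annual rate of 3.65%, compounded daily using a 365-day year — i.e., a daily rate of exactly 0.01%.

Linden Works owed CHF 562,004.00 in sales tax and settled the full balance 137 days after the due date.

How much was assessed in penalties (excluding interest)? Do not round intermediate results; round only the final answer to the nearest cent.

Penalty periods: ⌈137/30⌉ = 5; penalty = 5 × 1.5% × CHF 562,004.00 = CHF 42,150.30

CHF 42,150.30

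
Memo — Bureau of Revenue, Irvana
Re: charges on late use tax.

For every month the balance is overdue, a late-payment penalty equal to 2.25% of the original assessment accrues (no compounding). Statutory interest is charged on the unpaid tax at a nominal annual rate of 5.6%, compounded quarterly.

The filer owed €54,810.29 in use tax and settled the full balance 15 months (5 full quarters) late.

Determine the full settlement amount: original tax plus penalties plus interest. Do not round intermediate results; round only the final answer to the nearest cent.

Late-payment penalty = 2.25% × €54,810.29 × 15 mo = €18,498.47…
Interest (5.6%/yr ÷ 4 = 1.4%/quarter): €54,810.29 × ((1 + 0.014)^5 − 1) = €3,945.6630…
Total = €54,810.29 + €18,498.4729… + €3,945.6630… = €77,254.43

€77,254.43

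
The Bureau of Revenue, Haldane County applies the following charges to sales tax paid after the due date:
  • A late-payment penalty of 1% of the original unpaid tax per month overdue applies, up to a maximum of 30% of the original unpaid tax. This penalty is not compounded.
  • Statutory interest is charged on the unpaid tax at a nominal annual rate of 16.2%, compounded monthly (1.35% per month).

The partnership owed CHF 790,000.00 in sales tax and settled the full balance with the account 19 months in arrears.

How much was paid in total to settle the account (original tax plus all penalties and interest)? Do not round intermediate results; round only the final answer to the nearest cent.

Penalty: 19 × 1% × CHF 790,000.00 = CHF 150,100.00 (below the 30% cap of CHF 237,000.00)
Interest: CHF 790,000.00 × ((1 + 0.0135)^19 − 1) = CHF 790,000.00 × 0.2901830… = CHF 229,244.5522…
Total = CHF 790,000.00 + CHF 150,100.0000 + CHF 229,244.5522… = CHF 1,169,344.55

CHF 1,169,344.55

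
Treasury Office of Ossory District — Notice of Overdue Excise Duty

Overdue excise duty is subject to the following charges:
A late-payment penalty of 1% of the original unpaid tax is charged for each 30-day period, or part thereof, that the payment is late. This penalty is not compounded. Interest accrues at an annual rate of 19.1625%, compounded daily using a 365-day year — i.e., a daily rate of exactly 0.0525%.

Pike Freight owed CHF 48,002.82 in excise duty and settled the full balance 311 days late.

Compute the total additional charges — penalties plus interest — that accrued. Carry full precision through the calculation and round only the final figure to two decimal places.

CHF 13,791.69

Penalty periods: ⌈311/30⌉ = 11; penalty = 11 × 1% × CHF 48,002.82 = CHF 5,280.31…
Interest: CHF 48,002.82 × ((1 + 0.000525)^311 − 1) = CHF 48,002.82 × 0.17730998… = CHF 8,511.3789…
Penalties + interest = CHF 5,280.3102 + CHF 8,511.3789… = CHF 13,791.69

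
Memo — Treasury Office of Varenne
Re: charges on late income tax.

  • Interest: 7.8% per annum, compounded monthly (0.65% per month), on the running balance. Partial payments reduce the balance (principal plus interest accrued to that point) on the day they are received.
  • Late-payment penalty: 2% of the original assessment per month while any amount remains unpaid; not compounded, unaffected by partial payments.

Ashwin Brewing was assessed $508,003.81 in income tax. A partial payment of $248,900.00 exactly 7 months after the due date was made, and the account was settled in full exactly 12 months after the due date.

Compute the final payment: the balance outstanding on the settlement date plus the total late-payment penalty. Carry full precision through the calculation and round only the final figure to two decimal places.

Balance at month 7: $508,003.8100 × (1 + 0.0065)^7 = $531,573.6245…
After $248,900.00 payment: $531,573.6245… − $248,900.00 = $282,673.6245…
Balance at month 12: $282,673.6245… × (1 + 0.0065)^5 = $291,980.7257…
Penalty: 12 × 2% × $508,003.81 = $121,920.91…
Final settlement = outstanding balance + penalty = $291,980.7257… + $121,920.91… = $413,901.64

$413,901.64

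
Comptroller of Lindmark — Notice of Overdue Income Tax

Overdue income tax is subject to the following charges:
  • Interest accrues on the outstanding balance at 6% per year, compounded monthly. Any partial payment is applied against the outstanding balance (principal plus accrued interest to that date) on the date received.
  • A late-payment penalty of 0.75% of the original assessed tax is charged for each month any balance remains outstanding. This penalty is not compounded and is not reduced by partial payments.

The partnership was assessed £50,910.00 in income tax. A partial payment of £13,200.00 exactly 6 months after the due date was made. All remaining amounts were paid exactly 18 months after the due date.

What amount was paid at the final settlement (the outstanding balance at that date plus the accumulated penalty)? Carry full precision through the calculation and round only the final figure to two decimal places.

Monthly rate = 6% ÷ 12 = 0.5%
Balance at month 6: £50,910.0000 × (1 + 0.005)^6 = £52,456.5190…
After £13,200.00 payment: £52,456.5190… − £13,200.00 = £39,256.5190…
Balance at month 18: £39,256.5190… × (1 + 0.005)^12 = £41,677.7752…
Penalty: 18 × 0.75% × £50,910.00 = £6,872.85
Final settlement = outstanding balance + penalty = £41,677.7752… + £6,872.85 = £48,550.63

£48,550.63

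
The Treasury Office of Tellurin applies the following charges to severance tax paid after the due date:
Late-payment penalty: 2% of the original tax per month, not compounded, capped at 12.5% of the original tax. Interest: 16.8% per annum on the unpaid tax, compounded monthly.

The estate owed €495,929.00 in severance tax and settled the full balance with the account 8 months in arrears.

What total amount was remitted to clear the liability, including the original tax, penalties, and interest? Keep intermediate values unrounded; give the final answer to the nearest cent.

Penalty (uncapped): 8 × 2% × €495,929.00 = €79,348.64; cap = 12.5% × €495,929.00 = €61,991.13… → penalty = €61,991.13…
Interest (16.8%/yr ÷ 12 = 1.4%/month): €495,929.00 × ((1 + 0.014)^8 − 1) = €58,343.2614…
Total = €495,929.00 + €61,991.1250 + €58,343.2614… = €616,263.39

€616,263.39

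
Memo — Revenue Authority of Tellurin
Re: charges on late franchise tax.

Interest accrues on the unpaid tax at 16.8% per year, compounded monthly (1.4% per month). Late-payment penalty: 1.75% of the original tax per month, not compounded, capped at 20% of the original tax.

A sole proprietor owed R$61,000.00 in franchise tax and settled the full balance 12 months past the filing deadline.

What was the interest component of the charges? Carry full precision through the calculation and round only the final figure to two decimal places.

R$11,075.11

Interest: R$61,000.00 × ((1 + 0.014)^12 − 1) = R$61,000.00 × 0.1815591… = R$11,075.1069…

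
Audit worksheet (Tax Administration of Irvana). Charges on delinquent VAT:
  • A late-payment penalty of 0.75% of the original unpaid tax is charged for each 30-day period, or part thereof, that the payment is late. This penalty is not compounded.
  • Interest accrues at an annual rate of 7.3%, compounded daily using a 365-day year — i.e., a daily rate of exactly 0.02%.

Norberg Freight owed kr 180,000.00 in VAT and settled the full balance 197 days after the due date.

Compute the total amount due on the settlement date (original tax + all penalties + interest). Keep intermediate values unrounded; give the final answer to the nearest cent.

kr 196,682.83

Penalty periods: ⌈197/30⌉ = 7; penalty = 7 × 0.75% × kr 180,000.00 = kr 9,450.00
Interest: kr 180,000.00 × ((1 + 0.0002)^197 − 1) = kr 180,000.00 × 0.04018238… = kr 7,232.8279…
Total = kr 180,000.00 + kr 9,450.0000 + kr 7,232.8279… = kr 196,682.83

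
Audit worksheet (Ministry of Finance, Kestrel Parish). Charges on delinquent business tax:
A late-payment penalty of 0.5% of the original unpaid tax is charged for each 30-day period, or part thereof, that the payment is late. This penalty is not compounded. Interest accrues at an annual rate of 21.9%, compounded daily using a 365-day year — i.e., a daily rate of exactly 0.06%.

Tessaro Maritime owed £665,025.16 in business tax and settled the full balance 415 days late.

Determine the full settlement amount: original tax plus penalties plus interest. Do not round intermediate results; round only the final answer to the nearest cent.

Penalty periods: ⌈415/30⌉ = 14; penalty = 14 × 0.5% × £665,025.16 = £46,551.76…
Interest: £665,025.16 × ((1 + 0.0006)^415 − 1) = £665,025.16 × 0.28264625… = £187,966.8704…
Total = £665,025.16 + £46,551.7612 + £187,966.8704… = £899,543.79

£899,543.79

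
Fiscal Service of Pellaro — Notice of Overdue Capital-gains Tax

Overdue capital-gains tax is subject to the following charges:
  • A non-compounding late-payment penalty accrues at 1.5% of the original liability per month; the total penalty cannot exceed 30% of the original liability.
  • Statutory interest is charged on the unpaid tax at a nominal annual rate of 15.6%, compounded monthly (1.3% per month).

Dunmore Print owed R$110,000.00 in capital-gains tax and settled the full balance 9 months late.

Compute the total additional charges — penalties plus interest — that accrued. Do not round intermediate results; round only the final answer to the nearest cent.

Penalty: 9 × 1.5% × R$110,000.00 = R$14,850.00 (below the 30% cap of R$33,000.00)
Interest: R$110,000.00 × ((1 + 0.013)^9 − 1) = R$110,000.00 × 0.1232722… = R$13,559.9413…
Penalties + interest = R$14,850.0000 + R$13,559.9413… = R$28,409.94

R$28,409.94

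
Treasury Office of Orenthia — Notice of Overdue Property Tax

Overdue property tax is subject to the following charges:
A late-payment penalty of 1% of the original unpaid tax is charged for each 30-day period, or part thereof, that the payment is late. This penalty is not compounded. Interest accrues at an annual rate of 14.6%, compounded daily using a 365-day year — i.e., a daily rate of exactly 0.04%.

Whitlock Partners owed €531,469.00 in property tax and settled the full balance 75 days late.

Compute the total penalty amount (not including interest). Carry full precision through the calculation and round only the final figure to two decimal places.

Penalty periods: ⌈75/30⌉ = 3; penalty = 3 × 1% × €531,469.00 = €15,944.07

€15,944.07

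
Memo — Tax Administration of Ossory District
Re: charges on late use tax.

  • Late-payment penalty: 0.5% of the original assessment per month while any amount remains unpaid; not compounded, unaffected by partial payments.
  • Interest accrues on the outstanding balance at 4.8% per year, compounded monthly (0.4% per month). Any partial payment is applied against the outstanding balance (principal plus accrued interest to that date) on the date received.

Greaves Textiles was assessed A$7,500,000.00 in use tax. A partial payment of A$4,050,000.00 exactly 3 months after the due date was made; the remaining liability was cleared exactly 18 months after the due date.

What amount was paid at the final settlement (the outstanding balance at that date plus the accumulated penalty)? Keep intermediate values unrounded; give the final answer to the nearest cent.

A$4,433,834.26

Balance at month 3: A$7,500,000.0000 × (1 + 0.004)^3 = A$7,590,360.4800
After A$4,050,000.00 payment: A$7,590,360.4800 − A$4,050,000.00 = A$3,540,360.4800
Balance at month 18: A$3,540,360.4800 × (1 + 0.004)^15 = A$3,758,834.2578…
Penalty: 18 × 0.5% × A$7,500,000.00 = A$675,000.00
Final settlement = outstanding balance + penalty = A$3,758,834.2578… + A$675,000.00 = A$4,433,834.26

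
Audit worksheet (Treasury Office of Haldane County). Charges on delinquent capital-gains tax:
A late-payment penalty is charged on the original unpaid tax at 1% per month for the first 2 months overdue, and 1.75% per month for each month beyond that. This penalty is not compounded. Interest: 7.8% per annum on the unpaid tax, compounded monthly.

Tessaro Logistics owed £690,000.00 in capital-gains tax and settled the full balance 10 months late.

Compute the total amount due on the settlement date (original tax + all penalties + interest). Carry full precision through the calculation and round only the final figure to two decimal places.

Penalty, months 1–2: 2 × 1% × £690,000.00 = £13,800.00
Penalty, months 3–10: 8 × 1.75% × £690,000.00 = £96,600.00
Interest (7.8%/yr ÷ 12 = 0.65%/month): £690,000.00 × ((1 + 0.0065)^10 − 1) = £46,184.8621…
Total = £690,000.00 + £110,400.0000 + £46,184.8621… = £846,584.86

£846,584.86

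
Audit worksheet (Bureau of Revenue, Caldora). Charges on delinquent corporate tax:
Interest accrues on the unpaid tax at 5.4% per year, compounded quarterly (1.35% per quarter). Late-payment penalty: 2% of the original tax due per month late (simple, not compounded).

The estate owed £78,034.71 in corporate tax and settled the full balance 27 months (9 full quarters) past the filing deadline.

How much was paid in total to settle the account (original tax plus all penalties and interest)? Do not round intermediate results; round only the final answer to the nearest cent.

Late-payment penalty = 2% × £78,034.71 × 27 mo = £42,138.74…
Interest: £78,034.71 × ((1 + 0.0135)^9 − 1) = £78,034.71 × 0.1282719… = £10,009.6616…
Total = £78,034.71 + £42,138.7434 + £10,009.6616… = £130,183.11

£130,183.11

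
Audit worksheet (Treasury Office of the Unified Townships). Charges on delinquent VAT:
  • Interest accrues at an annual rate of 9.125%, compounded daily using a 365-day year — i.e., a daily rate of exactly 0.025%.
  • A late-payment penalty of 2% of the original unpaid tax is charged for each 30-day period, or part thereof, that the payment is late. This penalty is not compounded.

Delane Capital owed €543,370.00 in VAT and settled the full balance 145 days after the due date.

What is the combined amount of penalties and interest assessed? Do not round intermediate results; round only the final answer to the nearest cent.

Penalty periods: ⌈145/30⌉ = 5; penalty = 5 × 2% × €543,370.00 = €54,337.00
Interest: €543,370.00 × ((1 + 0.00025)^145 − 1) = €543,370.00 × 0.03691035… = €20,055.9742…
Penalties + interest = €54,337.0000 + €20,055.9742… = €74,392.97

€74,392.97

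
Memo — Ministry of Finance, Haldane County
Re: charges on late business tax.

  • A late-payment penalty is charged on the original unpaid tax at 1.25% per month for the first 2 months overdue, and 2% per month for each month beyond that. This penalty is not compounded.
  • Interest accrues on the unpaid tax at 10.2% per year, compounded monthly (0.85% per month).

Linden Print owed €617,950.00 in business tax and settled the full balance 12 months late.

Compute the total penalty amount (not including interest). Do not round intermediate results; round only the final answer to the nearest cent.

Penalty, months 1–2: 2 × 1.25% × €617,950.00 = €15,448.75
Penalty, months 3–12: 10 × 2% × €617,950.00 = €123,590.00
Total penalty = €15,448.75 + €123,590.00 = €139,038.75

€139,038.75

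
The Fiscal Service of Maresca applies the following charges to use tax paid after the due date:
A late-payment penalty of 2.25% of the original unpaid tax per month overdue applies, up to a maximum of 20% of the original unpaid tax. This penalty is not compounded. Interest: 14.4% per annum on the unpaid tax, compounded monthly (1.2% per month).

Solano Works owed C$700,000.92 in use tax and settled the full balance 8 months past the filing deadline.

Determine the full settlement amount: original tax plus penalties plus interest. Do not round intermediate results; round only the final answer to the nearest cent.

C$896,092.34

Penalty: 8 × 2.25% × C$700,000.92 = C$126,000.17… (below the 20% cap of C$140,000.18…)
Interest: C$700,000.92 × ((1 + 0.012)^8 − 1) = C$700,000.92 × 0.1001302… = C$70,091.2556…
Total = C$700,000.92 + C$126,000.1656 + C$70,091.2556… = C$896,092.34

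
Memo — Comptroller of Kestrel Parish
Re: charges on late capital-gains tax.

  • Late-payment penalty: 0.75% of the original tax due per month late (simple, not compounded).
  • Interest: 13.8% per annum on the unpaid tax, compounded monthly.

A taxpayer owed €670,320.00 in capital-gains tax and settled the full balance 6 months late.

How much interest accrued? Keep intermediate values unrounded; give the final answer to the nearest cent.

Interest (13.8%/yr ÷ 12 = 1.15%/month): €670,320.00 × ((1 + 0.0115)^6 − 1) = €47,602.3934…

€47,602.39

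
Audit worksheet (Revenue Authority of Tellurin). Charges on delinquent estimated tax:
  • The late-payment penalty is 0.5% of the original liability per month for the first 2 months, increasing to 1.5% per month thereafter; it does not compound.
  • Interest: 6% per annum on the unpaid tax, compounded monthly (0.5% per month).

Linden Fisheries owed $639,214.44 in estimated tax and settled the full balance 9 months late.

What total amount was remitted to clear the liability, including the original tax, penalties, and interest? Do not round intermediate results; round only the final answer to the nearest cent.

$742,070.81

Penalty, months 1–2: 2 × 0.5% × $639,214.44 = $6,392.14…
Penalty, months 3–9: 7 × 1.5% × $639,214.44 = $67,117.52…
Interest: $639,214.44 × ((1 + 0.005)^9 − 1) = $639,214.44 × 0.0459106… = $29,346.7051…
Total = $639,214.44 + $73,509.6606 + $29,346.7051… = $742,070.81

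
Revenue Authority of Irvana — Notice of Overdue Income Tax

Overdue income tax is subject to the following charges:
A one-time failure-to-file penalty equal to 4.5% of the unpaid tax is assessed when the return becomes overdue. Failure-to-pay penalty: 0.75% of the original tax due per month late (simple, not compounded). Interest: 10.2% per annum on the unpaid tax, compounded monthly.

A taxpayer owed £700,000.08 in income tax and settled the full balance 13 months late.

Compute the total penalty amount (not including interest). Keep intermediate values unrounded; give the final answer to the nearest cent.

Failure-to-file penalty: 4.5% × £700,000.08 = £31,500.00…
Failure-to-pay penalty: 13 × 0.75% × £700,000.08 = £68,250.01…
Total penalty = £31,500.00… + £68,250.01… = £99,750.01

£99,750.01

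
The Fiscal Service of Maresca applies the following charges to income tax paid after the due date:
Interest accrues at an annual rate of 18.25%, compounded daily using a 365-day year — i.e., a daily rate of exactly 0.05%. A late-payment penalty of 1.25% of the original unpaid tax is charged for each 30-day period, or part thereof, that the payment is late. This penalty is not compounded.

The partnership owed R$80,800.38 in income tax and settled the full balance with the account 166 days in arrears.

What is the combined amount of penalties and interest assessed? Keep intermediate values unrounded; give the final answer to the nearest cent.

Penalty periods: ⌈166/30⌉ = 6; penalty = 6 × 1.25% × R$80,800.38 = R$6,060.03…
Interest: R$80,800.38 × ((1 + 0.0005)^166 − 1) = R$80,800.38 × 0.08651927… = R$6,990.7899…
Penalties + interest = R$6,060.0285 + R$6,990.7899… = R$13,050.82

R$13,050.82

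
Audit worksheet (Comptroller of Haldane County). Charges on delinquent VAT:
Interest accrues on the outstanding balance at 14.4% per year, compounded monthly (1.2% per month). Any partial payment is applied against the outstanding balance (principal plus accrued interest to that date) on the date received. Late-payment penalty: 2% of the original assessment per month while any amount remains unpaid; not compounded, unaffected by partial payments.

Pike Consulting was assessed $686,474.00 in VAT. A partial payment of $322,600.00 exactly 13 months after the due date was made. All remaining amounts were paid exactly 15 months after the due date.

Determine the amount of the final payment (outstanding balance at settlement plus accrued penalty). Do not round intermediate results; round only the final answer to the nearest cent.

Balance at month 13: $686,474.0000 × (1 + 0.012)^13 = $801,624.0821…
After $322,600.00 payment: $801,624.0821… − $322,600.00 = $479,024.0821…
Balance at month 15: $479,024.0821… × (1 + 0.012)^2 = $490,589.6396…
Penalty: 15 × 2% × $686,474.00 = $205,942.20
Final settlement = outstanding balance + penalty = $490,589.6396… + $205,942.20 = $696,531.84

$696,531.84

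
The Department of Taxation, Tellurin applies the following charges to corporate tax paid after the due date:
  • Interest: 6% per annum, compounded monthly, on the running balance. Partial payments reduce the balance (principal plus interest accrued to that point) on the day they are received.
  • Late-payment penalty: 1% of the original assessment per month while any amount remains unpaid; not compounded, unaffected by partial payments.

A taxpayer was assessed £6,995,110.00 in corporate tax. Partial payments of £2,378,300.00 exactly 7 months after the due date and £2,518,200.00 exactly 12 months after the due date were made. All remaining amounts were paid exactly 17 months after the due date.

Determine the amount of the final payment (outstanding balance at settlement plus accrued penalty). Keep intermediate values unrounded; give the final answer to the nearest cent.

£3,721,537.27

Monthly rate = 6% ÷ 12 = 0.5%
Balance at month 7: £6,995,110.0000 × (1 + 0.005)^7 = £7,243,642.0398…
After £2,378,300.00 payment: £7,243,642.0398… − £2,378,300.00 = £4,865,342.0398…
Balance at month 12: £4,865,342.0398… × (1 + 0.005)^5 = £4,988,198.0232…
After £2,518,200.00 payment: £4,988,198.0232… − £2,518,200.00 = £2,469,998.0232…
Balance at month 17: £2,469,998.0232… × (1 + 0.005)^5 = £2,532,368.5685…
Penalty: 17 × 1% × £6,995,110.00 = £1,189,168.70
Final settlement = outstanding balance + penalty = £2,532,368.5685… + £1,189,168.70 = £3,721,537.27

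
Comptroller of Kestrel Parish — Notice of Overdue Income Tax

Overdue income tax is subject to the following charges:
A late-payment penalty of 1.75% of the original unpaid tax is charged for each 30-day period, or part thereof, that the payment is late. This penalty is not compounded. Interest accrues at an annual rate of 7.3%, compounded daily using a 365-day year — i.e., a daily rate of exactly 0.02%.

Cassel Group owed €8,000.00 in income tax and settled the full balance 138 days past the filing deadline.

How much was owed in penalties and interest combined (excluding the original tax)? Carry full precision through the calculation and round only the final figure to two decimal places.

Penalty periods: ⌈138/30⌉ = 5; penalty = 5 × 1.75% × €8,000.00 = €700.00
Interest: €8,000.00 × ((1 + 0.0002)^138 − 1) = €8,000.00 × 0.02798157… = €223.8526…
Penalties + interest = €700.0000 + €223.8526… = €923.85

€923.85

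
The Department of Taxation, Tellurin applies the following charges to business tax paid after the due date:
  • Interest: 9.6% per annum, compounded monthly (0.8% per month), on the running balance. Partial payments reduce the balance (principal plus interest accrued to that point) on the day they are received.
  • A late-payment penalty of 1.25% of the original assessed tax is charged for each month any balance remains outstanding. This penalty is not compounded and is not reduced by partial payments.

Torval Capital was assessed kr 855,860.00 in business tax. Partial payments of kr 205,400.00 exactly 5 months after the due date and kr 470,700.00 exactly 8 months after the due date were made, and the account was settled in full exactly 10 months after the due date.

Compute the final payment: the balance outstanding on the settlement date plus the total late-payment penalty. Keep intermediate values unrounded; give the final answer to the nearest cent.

Balance at month 5: kr 855,860.0000 × (1 + 0.008)^5 = kr 890,646.5500…
After kr 205,400.00 payment: kr 890,646.5500… − kr 205,400.00 = kr 685,246.5500…
Balance at month 8: kr 685,246.5500… × (1 + 0.008)^3 = kr 701,824.3853…
After kr 470,700.00 payment: kr 701,824.3853… − kr 470,700.00 = kr 231,124.3853…
Balance at month 10: kr 231,124.3853… × (1 + 0.008)^2 = kr 234,837.1675…
Penalty: 10 × 1.25% × kr 855,860.00 = kr 106,982.50
Final settlement = outstanding balance + penalty = kr 234,837.1675… + kr 106,982.50 = kr 341,819.67

kr 341,819.67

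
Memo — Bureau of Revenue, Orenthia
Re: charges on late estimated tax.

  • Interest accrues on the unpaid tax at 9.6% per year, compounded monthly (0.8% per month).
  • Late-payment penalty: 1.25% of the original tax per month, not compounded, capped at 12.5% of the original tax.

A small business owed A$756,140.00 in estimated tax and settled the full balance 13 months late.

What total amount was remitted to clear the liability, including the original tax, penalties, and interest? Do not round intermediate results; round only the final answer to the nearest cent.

A$933,183.68

Penalty (uncapped): 13 × 1.25% × A$756,140.00 = A$122,872.75; cap = 12.5% × A$756,140.00 = A$94,517.50 → penalty = A$94,517.50
Interest: A$756,140.00 × ((1 + 0.008)^13 − 1) = A$756,140.00 × 0.1091414… = A$82,526.1807…
Total = A$756,140.00 + A$94,517.5000 + A$82,526.1807… = A$933,183.68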